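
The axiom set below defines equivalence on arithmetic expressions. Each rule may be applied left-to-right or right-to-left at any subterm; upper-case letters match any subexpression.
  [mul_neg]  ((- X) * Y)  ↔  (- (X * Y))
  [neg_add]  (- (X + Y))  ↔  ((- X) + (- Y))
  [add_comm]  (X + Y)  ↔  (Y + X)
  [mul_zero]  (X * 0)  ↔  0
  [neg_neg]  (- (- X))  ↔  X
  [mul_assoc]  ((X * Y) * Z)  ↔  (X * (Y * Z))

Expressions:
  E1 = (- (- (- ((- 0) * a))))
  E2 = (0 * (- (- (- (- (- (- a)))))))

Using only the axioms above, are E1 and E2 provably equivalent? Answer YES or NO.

YES

(1) (- (- ((- 0) * a)))  =[neg_neg →]=  ((- 0) * a)    ⊢ (- ((- 0) * a))
(2) ((- 0) * a)  =[mul_neg →]=  (- (0 * a))    ⊢ (- (- (0 * a)))
(3) (- (- (0 * a)))  =[neg_neg →]=  (0 * a)
(4) a  =[neg_neg ←]=  (- (- a))    ⊢ (0 * (- (- a)))
(5) a  =[neg_neg ←]=  (- (- a))    ⊢ (0 * (- (- (- (- a)))))
(6) (- (- (- (- a))))  =[neg_neg ←]=  (- (- (- (- (- (- a))))))    ⊢ E2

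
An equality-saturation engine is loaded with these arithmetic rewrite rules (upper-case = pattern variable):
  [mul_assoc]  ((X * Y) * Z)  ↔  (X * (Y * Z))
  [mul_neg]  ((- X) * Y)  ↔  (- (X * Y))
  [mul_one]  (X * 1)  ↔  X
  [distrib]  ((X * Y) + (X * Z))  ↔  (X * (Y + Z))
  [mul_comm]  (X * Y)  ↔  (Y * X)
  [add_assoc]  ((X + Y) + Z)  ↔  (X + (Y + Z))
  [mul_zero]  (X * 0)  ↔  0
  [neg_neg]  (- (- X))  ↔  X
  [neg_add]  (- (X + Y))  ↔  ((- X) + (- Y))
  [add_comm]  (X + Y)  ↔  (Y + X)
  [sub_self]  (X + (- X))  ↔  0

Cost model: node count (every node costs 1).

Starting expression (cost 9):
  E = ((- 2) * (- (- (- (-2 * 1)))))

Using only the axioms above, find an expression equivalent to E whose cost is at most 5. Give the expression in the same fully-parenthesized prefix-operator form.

((- -2) * (- 2))   [cost 5]

step 1: mul_comm (→) rewrites ((- 2) * (- (- (- (-2 * 1))))) into ((- (- (- (-2 * 1)))) * (- 2))
step 2: mul_one (→) rewrites (-2 * 1) into -2, now ((- (- (- -2))) * (- 2))
step 3: neg_neg (→) rewrites (- (- -2)) into -2, reaching cost 5 (bound 5)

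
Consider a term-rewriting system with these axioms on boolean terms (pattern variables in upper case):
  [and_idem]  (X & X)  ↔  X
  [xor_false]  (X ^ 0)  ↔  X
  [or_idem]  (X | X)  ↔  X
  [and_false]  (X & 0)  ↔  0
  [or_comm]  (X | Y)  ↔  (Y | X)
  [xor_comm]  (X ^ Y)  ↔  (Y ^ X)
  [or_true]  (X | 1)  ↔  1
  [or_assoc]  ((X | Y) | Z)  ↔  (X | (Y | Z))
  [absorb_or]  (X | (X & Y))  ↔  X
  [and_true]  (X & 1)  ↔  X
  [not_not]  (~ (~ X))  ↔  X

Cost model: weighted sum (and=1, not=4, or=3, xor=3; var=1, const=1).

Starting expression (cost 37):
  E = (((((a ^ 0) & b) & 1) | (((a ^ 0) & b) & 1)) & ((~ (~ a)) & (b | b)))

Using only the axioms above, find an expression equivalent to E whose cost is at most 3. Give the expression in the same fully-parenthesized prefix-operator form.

1. [or_idem →] ((((a ^ 0) & b) & 1) | (((a ^ 0) & b) & 1))  →  (((a ^ 0) & b) & 1);  E = ((((a ^ 0) & b) & 1) & ((~ (~ a)) & (b | b)))
2. [xor_false →] (a ^ 0)  →  a;  E = (((a & b) & 1) & ((~ (~ a)) & (b | b)))
3. [and_true →] ((a & b) & 1)  →  (a & b);  E = ((a & b) & ((~ (~ a)) & (b | b)))
4. [not_not →] (~ (~ a))  →  a;  E = ((a & b) & (a & (b | b)))
5. [or_idem →] (b | b)  →  b;  E = ((a & b) & (a & b))
6. [and_idem →] ((a & b) & (a & b))  →  (a & b);  cost 3 ≤ 3, done

(a & b)   [cost 3]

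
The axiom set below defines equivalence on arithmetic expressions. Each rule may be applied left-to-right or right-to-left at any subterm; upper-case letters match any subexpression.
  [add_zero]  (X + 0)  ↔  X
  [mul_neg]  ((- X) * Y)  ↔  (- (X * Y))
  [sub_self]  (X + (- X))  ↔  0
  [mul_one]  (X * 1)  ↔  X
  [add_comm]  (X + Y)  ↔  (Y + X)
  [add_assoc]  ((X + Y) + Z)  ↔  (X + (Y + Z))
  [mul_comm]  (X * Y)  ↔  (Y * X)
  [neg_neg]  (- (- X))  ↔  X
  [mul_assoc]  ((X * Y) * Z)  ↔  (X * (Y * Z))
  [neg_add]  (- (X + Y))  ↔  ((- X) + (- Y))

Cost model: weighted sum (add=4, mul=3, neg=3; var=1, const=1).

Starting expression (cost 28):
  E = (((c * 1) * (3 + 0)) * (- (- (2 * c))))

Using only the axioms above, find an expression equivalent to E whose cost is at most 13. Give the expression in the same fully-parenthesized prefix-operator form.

((c * 3) * (2 * c))   [cost 13]

1. [neg_neg →] (- (- (2 * c)))  →  (2 * c);  E = (((c * 1) * (3 + 0)) * (2 * c))
2. [mul_one →] (c * 1)  →  c;  E = ((c * (3 + 0)) * (2 * c))
3. [add_zero →] (3 + 0)  →  3;  cost 13 ≤ 13, done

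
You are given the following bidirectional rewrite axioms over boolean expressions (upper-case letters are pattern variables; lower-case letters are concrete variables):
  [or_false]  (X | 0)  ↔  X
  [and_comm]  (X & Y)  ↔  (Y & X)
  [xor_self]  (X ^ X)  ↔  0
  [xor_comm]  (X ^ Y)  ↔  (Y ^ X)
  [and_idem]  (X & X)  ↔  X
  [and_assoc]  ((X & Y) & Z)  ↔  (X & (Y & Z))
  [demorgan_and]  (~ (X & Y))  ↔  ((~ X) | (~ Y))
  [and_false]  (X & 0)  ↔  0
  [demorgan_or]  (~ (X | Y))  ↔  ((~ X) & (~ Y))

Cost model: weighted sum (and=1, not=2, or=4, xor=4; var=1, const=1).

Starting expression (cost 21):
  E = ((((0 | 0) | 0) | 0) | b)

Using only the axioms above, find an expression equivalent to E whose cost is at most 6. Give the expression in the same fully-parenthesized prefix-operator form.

(0 | b)   [cost 6]

(1) ((0 | 0) | 0)  =[or_false →]=  (0 | 0)    ⊢ (((0 | 0) | 0) | b)
(2) (0 | 0)  =[or_false →]=  0    ⊢ ((0 | 0) | b)
(3) (0 | 0)  =[or_false →]=  0    ⊢ cost 6, within 6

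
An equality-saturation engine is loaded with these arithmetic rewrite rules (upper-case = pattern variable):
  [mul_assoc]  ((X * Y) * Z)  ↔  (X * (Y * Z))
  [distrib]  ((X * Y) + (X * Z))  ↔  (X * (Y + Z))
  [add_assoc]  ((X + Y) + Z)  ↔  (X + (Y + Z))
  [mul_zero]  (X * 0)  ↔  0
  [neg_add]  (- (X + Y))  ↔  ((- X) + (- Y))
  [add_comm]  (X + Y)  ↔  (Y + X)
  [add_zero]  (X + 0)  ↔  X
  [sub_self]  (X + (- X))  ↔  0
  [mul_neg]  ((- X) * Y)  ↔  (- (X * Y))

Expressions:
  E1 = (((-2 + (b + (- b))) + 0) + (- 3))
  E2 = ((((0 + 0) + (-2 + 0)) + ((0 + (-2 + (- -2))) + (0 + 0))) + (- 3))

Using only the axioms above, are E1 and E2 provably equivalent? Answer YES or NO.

1. [sub_self →] (b + (- b))  →  0;  E1 = (((-2 + 0) + 0) + (- 3))
2. [add_zero →] (-2 + 0)  →  -2;  E1 = ((-2 + 0) + (- 3))
3. [add_zero ←] 0  →  (0 + 0);  E1 = ((-2 + (0 + 0)) + (- 3))
4. [add_zero ←] -2  →  (-2 + 0);  E1 = (((-2 + 0) + (0 + 0)) + (- 3))
5. [add_zero ←] 0  →  (0 + 0);  E1 = (((-2 + 0) + (0 + (0 + 0))) + (- 3))
6. [add_comm →] (-2 + 0)  →  (0 + -2);  E1 = (((0 + -2) + (0 + (0 + 0))) + (- 3))
7. [add_zero ←] 0  →  (0 + 0);  E1 = (((0 + -2) + ((0 + 0) + (0 + 0))) + (- 3))
8. [add_zero ←] -2  →  (-2 + 0);  E1 = (((0 + (-2 + 0)) + ((0 + 0) + (0 + 0))) + (- 3))
9. [add_zero ←] 0  →  (0 + 0);  E1 = ((((0 + 0) + (-2 + 0)) + ((0 + 0) + (0 + 0))) + (- 3))
10. [sub_self ←] 0  →  (-2 + (- -2));  this is E2

YES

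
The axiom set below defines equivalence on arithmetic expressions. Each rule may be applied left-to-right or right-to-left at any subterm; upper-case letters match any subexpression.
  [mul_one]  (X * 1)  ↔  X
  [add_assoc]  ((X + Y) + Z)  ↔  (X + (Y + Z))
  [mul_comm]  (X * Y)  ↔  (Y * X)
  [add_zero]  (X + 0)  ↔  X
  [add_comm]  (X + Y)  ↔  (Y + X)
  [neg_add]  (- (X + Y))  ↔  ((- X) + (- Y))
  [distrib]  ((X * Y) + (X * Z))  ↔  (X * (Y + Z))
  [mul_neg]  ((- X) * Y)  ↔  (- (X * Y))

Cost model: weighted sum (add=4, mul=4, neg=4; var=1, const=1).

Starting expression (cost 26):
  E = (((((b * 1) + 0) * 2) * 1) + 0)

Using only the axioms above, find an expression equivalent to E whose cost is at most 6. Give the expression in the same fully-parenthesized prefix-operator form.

step 1: add_zero (→) rewrites ((b * 1) + 0) into (b * 1), now ((((b * 1) * 2) * 1) + 0)
step 2: mul_one (→) rewrites (b * 1) into b, now (((b * 2) * 1) + 0)
step 3: add_zero (→) rewrites (((b * 2) * 1) + 0) into ((b * 2) * 1)
step 4: mul_one (→) rewrites ((b * 2) * 1) into (b * 2), reaching cost 6 (bound 6)

(b * 2)   [cost 6]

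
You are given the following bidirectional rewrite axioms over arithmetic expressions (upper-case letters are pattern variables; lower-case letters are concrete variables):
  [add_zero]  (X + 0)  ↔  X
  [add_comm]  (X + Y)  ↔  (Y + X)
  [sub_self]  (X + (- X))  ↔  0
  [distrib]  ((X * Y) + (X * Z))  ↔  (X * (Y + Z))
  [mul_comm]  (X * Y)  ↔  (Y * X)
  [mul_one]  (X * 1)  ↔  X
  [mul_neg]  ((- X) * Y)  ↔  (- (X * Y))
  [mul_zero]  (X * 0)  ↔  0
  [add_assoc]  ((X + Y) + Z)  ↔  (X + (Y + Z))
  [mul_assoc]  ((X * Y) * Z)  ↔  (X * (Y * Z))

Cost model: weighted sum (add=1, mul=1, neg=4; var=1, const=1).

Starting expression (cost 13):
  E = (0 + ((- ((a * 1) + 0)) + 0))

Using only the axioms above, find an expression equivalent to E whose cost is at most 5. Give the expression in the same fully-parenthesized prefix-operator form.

(- a)   [cost 5]

1. [mul_one →] (a * 1)  →  a;  E = (0 + ((- (a + 0)) + 0))
2. [add_zero →] ((- (a + 0)) + 0)  →  (- (a + 0));  E = (0 + (- (a + 0)))
3. [add_zero →] (a + 0)  →  a;  E = (0 + (- a))
4. [add_comm →] (0 + (- a))  →  ((- a) + 0)
5. [add_zero →] ((- a) + 0)  →  (- a);  cost 5 ≤ 5, done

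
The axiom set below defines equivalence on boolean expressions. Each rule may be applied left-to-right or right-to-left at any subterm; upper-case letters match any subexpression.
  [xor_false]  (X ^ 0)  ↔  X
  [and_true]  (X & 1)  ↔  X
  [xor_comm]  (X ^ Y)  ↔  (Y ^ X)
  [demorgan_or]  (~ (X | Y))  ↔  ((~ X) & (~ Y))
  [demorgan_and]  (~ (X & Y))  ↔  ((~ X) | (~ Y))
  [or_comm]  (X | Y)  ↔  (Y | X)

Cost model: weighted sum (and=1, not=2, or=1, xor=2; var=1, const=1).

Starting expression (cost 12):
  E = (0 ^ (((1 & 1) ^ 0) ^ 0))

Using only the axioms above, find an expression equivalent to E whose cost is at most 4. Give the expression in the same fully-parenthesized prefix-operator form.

1. [and_true →] (1 & 1)  →  1;  E = (0 ^ ((1 ^ 0) ^ 0))
2. [xor_false →] ((1 ^ 0) ^ 0)  →  (1 ^ 0);  E = (0 ^ (1 ^ 0))
3. [xor_false →] (1 ^ 0)  →  1;  cost 4 ≤ 4, done

(0 ^ 1)   [cost 4]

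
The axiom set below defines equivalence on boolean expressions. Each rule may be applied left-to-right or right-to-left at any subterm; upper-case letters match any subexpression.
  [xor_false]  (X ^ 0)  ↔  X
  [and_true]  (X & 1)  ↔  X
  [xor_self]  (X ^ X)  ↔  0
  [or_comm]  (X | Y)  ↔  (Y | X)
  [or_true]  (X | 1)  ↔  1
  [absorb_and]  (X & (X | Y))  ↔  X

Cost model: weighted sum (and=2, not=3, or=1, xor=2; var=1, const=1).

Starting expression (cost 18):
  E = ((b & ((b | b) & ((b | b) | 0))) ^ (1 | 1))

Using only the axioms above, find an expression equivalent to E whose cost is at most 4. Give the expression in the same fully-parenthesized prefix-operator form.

(b ^ 1)   [cost 4]

(1) ((b | b) & ((b | b) | 0))  =[absorb_and →]=  (b | b)    ⊢ ((b & (b | b)) ^ (1 | 1))
(2) (1 | 1)  =[or_true →]=  1    ⊢ ((b & (b | b)) ^ 1)
(3) (b & (b | b))  =[absorb_and →]=  b    ⊢ cost 4, within 4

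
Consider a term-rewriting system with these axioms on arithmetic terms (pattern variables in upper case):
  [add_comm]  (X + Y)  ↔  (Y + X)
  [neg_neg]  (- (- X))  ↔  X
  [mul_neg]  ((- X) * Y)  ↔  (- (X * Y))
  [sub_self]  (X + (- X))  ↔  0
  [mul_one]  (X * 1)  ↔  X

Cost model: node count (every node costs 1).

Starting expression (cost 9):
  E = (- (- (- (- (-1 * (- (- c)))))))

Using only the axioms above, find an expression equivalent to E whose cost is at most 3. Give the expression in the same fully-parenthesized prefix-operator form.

(-1 * c)   [cost 3]

(1) (- (- c))  =[neg_neg →]=  c    ⊢ (- (- (- (- (-1 * c)))))
(2) (- (- (- (- (-1 * c)))))  =[neg_neg →]=  (- (- (-1 * c)))
(3) (- (- (-1 * c)))  =[neg_neg →]=  (-1 * c)    ⊢ cost 3, within 3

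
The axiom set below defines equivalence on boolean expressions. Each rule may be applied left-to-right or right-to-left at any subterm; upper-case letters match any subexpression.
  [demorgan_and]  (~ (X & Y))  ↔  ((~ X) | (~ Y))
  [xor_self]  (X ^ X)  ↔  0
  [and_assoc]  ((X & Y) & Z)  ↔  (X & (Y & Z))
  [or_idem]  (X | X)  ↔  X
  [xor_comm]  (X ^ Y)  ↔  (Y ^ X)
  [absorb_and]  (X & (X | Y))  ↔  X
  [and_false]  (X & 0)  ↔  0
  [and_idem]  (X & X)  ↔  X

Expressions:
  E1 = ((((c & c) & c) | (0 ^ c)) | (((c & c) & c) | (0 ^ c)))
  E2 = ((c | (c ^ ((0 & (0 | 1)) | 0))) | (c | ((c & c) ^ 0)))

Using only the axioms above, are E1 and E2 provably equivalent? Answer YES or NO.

step 1: or_idem (→) rewrites ((((c & c) & c) | (0 ^ c)) | (((c & c) & c) | (0 ^ c))) into (((c & c) & c) | (0 ^ c))
step 2: and_idem (→) rewrites (c & c) into c, now ((c & c) | (0 ^ c))
step 3: and_idem (→) rewrites (c & c) into c, now (c | (0 ^ c))
step 4: xor_comm (→) rewrites (0 ^ c) into (c ^ 0), now (c | (c ^ 0))
step 5: or_idem (←) rewrites (c | (c ^ 0)) into ((c | (c ^ 0)) | (c | (c ^ 0)))
step 6: or_idem (←) rewrites 0 into (0 | 0), now ((c | (c ^ (0 | 0))) | (c | (c ^ 0)))
step 7: and_idem (←) rewrites c into (c & c), now ((c | (c ^ (0 | 0))) | (c | ((c & c) ^ 0)))
step 8: absorb_and (←) rewrites 0 into (0 & (0 | 1)), which is E2

YES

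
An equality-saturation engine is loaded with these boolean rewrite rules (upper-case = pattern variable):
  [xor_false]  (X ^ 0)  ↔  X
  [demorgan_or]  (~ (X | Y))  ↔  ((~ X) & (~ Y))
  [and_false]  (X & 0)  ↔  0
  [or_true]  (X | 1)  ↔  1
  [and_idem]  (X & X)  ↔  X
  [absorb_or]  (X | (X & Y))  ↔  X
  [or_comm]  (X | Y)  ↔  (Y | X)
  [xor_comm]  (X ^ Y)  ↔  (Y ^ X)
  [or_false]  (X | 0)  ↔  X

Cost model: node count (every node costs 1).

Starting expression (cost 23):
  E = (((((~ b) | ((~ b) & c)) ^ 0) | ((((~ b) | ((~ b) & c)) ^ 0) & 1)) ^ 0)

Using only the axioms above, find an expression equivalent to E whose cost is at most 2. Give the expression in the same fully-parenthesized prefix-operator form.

(~ b)   [cost 2]

1. [absorb_or →] ((((~ b) | ((~ b) & c)) ^ 0) | ((((~ b) | ((~ b) & c)) ^ 0) & 1))  →  (((~ b) | ((~ b) & c)) ^ 0);  E = ((((~ b) | ((~ b) & c)) ^ 0) ^ 0)
2. [absorb_or →] ((~ b) | ((~ b) & c))  →  (~ b);  E = (((~ b) ^ 0) ^ 0)
3. [xor_false →] ((~ b) ^ 0)  →  (~ b);  E = ((~ b) ^ 0)
4. [xor_false →] ((~ b) ^ 0)  →  (~ b);  cost 2 ≤ 2, done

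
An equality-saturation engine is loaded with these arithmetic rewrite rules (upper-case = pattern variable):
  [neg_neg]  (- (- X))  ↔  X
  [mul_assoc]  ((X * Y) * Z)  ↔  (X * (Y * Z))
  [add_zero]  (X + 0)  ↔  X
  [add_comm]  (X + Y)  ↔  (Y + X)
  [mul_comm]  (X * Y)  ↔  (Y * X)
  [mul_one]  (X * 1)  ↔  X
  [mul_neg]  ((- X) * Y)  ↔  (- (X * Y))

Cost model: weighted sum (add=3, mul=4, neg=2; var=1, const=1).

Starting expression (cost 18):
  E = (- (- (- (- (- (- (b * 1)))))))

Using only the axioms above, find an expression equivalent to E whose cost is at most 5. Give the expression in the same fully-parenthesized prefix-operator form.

step 1: neg_neg (→) rewrites (- (- (b * 1))) into (b * 1), now (- (- (- (- (b * 1)))))
step 2: neg_neg (→) rewrites (- (- (- (- (b * 1))))) into (- (- (b * 1)))
step 3: mul_one (→) rewrites (b * 1) into b, reaching cost 5 (bound 5)

(- (- b))   [cost 5]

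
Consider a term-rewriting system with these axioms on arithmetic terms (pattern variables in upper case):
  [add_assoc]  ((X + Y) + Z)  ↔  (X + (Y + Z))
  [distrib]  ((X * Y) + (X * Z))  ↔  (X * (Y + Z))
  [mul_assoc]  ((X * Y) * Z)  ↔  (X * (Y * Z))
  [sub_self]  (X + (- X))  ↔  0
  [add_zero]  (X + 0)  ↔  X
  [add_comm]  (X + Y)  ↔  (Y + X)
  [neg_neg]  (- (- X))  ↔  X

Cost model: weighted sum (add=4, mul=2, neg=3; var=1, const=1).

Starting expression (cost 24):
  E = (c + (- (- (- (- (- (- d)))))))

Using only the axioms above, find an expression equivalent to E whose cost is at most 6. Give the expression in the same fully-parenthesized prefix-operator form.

(c + d)   [cost 6]

step 1: neg_neg (→) rewrites (- (- (- (- (- d))))) into (- (- (- d))), now (c + (- (- (- (- d)))))
step 2: neg_neg (→) rewrites (- (- (- d))) into (- d), now (c + (- (- d)))
step 3: neg_neg (→) rewrites (- (- d)) into d, reaching cost 6 (bound 6)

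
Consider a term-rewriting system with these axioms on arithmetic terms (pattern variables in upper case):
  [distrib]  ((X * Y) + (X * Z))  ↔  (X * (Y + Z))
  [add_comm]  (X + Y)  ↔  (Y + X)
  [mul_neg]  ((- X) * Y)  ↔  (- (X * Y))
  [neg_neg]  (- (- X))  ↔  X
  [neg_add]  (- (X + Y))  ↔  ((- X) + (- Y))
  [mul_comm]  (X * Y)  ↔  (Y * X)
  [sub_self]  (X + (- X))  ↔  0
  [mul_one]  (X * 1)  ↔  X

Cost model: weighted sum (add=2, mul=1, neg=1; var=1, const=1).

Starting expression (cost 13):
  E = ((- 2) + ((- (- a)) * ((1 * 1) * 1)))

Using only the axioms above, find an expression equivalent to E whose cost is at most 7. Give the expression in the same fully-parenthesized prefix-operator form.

1. [mul_one →] ((1 * 1) * 1)  →  (1 * 1);  E = ((- 2) + ((- (- a)) * (1 * 1)))
2. [neg_neg →] (- (- a))  →  a;  E = ((- 2) + (a * (1 * 1)))
3. [mul_one →] (1 * 1)  →  1;  cost 7 ≤ 7, done

((- 2) + (a * 1))   [cost 7]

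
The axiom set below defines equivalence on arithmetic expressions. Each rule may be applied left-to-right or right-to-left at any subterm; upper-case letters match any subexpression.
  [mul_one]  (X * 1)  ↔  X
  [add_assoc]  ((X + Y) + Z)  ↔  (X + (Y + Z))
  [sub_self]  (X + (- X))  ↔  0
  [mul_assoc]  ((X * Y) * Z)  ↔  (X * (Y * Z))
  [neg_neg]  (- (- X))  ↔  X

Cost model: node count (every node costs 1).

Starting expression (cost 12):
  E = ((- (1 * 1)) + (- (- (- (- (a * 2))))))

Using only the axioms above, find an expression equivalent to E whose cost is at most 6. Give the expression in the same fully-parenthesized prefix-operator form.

1. [neg_neg →] (- (- (a * 2)))  →  (a * 2);  E = ((- (1 * 1)) + (- (- (a * 2))))
2. [mul_one →] (1 * 1)  →  1;  E = ((- 1) + (- (- (a * 2))))
3. [neg_neg →] (- (- (a * 2)))  →  (a * 2);  cost 6 ≤ 6, done

((- 1) + (a * 2))   [cost 6]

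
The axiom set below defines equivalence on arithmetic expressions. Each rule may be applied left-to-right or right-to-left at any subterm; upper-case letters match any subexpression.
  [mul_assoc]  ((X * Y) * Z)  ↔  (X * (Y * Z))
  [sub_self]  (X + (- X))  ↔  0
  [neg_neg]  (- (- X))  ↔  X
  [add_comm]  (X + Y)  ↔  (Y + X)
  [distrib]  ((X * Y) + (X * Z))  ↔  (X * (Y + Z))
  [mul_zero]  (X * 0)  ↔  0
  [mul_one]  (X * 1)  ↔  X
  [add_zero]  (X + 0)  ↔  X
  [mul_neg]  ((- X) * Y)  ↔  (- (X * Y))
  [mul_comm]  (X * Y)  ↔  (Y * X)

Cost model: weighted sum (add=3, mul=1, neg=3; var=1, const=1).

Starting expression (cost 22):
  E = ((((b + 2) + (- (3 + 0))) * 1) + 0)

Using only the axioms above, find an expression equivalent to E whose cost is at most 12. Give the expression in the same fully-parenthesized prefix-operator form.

1. [mul_one →] (((b + 2) + (- (3 + 0))) * 1)  →  ((b + 2) + (- (3 + 0)));  E = (((b + 2) + (- (3 + 0))) + 0)
2. [add_zero →] (3 + 0)  →  3;  E = (((b + 2) + (- 3)) + 0)
3. [add_zero →] (((b + 2) + (- 3)) + 0)  →  ((b + 2) + (- 3));  cost 12 ≤ 12, done

((b + 2) + (- 3))   [cost 12]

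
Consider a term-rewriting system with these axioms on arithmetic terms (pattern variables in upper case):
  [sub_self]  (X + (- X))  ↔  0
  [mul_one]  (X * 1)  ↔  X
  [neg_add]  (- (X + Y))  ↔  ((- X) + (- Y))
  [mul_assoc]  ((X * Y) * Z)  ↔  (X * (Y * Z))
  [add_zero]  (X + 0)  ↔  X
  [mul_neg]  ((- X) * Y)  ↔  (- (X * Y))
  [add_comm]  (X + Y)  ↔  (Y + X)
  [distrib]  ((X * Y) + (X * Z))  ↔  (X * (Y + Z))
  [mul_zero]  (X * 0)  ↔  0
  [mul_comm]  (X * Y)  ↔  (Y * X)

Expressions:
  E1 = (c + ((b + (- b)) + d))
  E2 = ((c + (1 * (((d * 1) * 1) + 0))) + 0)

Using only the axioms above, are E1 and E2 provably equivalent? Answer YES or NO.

1. [add_comm →] ((b + (- b)) + d)  →  (d + (b + (- b)));  E1 = (c + (d + (b + (- b))))
2. [sub_self →] (b + (- b))  →  0;  E1 = (c + (d + 0))
3. [add_zero →] (d + 0)  →  d;  E1 = (c + d)
4. [mul_one ←] d  →  (d * 1);  E1 = (c + (d * 1))
5. [mul_one ←] (d * 1)  →  ((d * 1) * 1);  E1 = (c + ((d * 1) * 1))
6. [mul_one ←] d  →  (d * 1);  E1 = (c + (((d * 1) * 1) * 1))
7. [mul_comm →] (((d * 1) * 1) * 1)  →  (1 * ((d * 1) * 1));  E1 = (c + (1 * ((d * 1) * 1)))
8. [add_zero ←] (c + (1 * ((d * 1) * 1)))  →  ((c + (1 * ((d * 1) * 1))) + 0)
9. [add_zero ←] ((d * 1) * 1)  →  (((d * 1) * 1) + 0);  this is E2

YES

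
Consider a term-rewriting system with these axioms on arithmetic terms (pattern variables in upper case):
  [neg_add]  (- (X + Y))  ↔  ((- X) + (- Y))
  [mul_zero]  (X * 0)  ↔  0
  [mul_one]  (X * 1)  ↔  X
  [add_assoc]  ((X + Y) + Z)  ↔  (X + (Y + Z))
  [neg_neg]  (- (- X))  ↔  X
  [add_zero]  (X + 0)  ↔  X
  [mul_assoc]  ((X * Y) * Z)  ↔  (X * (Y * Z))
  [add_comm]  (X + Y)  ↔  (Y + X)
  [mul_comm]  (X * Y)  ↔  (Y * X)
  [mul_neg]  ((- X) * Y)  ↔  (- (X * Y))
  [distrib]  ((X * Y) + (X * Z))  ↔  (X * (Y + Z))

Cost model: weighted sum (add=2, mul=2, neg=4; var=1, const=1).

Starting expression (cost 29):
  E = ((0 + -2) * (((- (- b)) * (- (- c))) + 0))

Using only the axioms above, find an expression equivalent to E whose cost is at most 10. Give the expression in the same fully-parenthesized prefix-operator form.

((-2 + 0) * (b * c))   [cost 10]

step 1: add_zero (→) rewrites (((- (- b)) * (- (- c))) + 0) into ((- (- b)) * (- (- c))), now ((0 + -2) * ((- (- b)) * (- (- c))))
step 2: add_comm (→) rewrites (0 + -2) into (-2 + 0), now ((-2 + 0) * ((- (- b)) * (- (- c))))
step 3: neg_neg (→) rewrites (- (- c)) into c, now ((-2 + 0) * ((- (- b)) * c))
step 4: neg_neg (→) rewrites (- (- b)) into b, reaching cost 10 (bound 10)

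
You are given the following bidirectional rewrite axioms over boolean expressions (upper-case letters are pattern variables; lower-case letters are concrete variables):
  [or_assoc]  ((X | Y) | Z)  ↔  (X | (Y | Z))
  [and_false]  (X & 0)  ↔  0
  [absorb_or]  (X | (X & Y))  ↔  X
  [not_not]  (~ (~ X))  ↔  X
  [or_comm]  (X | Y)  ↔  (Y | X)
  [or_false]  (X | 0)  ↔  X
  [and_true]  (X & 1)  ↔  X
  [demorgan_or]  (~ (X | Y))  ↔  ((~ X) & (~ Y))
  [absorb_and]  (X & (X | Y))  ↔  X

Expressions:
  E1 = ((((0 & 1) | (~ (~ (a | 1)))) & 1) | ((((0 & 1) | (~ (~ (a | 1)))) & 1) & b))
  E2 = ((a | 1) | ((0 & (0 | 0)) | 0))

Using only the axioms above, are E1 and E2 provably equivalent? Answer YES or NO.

(1) ((((0 & 1) | (~ (~ (a | 1)))) & 1) | ((((0 & 1) | (~ (~ (a | 1)))) & 1) & b))  =[absorb_or →]=  (((0 & 1) | (~ (~ (a | 1)))) & 1)
(2) (((0 & 1) | (~ (~ (a | 1)))) & 1)  =[and_true →]=  ((0 & 1) | (~ (~ (a | 1))))
(3) (0 & 1)  =[and_true →]=  0    ⊢ (0 | (~ (~ (a | 1))))
(4) (~ (~ (a | 1)))  =[not_not →]=  (a | 1)    ⊢ (0 | (a | 1))
(5) 0  =[absorb_and ←]=  (0 & (0 | 0))    ⊢ ((0 & (0 | 0)) | (a | 1))
(6) ((0 & (0 | 0)) | (a | 1))  =[or_comm →]=  ((a | 1) | (0 & (0 | 0)))
(7) (0 & (0 | 0))  =[or_false ←]=  ((0 & (0 | 0)) | 0)    ⊢ E2

YES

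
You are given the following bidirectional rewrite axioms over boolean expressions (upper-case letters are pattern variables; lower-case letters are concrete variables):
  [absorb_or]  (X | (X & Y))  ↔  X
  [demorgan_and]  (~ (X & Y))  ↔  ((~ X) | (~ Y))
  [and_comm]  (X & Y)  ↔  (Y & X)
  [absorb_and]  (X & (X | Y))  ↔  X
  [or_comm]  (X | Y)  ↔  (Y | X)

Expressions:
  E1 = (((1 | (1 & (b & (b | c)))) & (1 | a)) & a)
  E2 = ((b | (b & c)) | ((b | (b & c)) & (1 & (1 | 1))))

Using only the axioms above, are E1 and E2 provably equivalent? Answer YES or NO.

NO

Every axiom is a valid identity, so a rewrite proof would force E1 and E2 to agree under every assignment.
At a=0, b=1, c=0: E1 = 0 but E2 = 1; they differ, so no derivation exists.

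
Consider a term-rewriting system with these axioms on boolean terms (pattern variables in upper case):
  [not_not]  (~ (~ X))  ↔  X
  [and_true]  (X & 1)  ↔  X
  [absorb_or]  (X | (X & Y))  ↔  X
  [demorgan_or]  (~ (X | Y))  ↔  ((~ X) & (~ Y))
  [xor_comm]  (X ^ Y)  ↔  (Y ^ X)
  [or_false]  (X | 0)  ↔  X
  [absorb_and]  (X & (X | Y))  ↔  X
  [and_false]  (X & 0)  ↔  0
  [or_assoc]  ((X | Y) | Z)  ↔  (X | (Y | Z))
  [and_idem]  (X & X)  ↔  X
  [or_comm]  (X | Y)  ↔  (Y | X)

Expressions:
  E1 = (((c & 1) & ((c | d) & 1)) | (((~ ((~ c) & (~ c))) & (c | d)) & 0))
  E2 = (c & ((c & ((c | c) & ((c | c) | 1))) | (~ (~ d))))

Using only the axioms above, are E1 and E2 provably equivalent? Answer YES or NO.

1. [and_idem →] ((~ c) & (~ c))  →  (~ c);  E1 = (((c & 1) & ((c | d) & 1)) | (((~ (~ c)) & (c | d)) & 0))
2. [and_true →] ((c | d) & 1)  →  (c | d);  E1 = (((c & 1) & (c | d)) | (((~ (~ c)) & (c | d)) & 0))
3. [not_not →] (~ (~ c))  →  c;  E1 = (((c & 1) & (c | d)) | ((c & (c | d)) & 0))
4. [and_true →] (c & 1)  →  c;  E1 = ((c & (c | d)) | ((c & (c | d)) & 0))
5. [absorb_or →] ((c & (c | d)) | ((c & (c | d)) & 0))  →  (c & (c | d))
6. [not_not ←] d  →  (~ (~ d));  E1 = (c & (c | (~ (~ d))))
7. [absorb_and ←] c  →  (c & (c | c));  E1 = (c & ((c & (c | c)) | (~ (~ d))))
8. [absorb_and ←] (c | c)  →  ((c | c) & ((c | c) | 1));  this is E2

YES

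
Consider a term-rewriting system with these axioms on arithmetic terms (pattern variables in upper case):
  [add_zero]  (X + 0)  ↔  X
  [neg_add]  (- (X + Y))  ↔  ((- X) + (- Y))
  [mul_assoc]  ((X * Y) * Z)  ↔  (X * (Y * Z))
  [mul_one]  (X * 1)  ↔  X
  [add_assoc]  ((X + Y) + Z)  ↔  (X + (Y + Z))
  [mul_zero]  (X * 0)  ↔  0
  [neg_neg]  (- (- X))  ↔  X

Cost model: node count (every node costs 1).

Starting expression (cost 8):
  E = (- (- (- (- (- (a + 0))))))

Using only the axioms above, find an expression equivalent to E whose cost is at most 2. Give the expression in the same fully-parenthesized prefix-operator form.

1. [add_zero →] (a + 0)  →  a;  E = (- (- (- (- (- a)))))
2. [neg_neg →] (- (- (- (- a))))  →  (- (- a));  E = (- (- (- a)))
3. [neg_neg →] (- (- (- a)))  →  (- a);  cost 2 ≤ 2, done

(- a)   [cost 2]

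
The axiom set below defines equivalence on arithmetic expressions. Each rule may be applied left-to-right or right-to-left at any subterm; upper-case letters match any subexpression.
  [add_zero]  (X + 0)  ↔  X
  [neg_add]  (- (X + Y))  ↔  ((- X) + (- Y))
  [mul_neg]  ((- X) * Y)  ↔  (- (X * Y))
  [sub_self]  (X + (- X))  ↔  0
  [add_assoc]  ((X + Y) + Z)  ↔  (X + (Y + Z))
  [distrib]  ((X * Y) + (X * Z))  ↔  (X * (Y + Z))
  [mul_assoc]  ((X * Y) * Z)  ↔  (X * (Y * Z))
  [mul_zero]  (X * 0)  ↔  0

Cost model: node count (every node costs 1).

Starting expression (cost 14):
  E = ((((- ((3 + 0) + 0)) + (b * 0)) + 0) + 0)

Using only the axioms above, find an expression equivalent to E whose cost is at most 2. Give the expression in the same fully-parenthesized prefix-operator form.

step 1: add_zero (→) rewrites ((3 + 0) + 0) into (3 + 0), now ((((- (3 + 0)) + (b * 0)) + 0) + 0)
step 2: mul_zero (→) rewrites (b * 0) into 0, now ((((- (3 + 0)) + 0) + 0) + 0)
step 3: add_zero (→) rewrites (((- (3 + 0)) + 0) + 0) into ((- (3 + 0)) + 0), now (((- (3 + 0)) + 0) + 0)
step 4: add_zero (→) rewrites (((- (3 + 0)) + 0) + 0) into ((- (3 + 0)) + 0)
step 5: add_zero (→) rewrites ((- (3 + 0)) + 0) into (- (3 + 0))
step 6: add_zero (→) rewrites (3 + 0) into 3, reaching cost 2 (bound 2)

(- 3)   [cost 2]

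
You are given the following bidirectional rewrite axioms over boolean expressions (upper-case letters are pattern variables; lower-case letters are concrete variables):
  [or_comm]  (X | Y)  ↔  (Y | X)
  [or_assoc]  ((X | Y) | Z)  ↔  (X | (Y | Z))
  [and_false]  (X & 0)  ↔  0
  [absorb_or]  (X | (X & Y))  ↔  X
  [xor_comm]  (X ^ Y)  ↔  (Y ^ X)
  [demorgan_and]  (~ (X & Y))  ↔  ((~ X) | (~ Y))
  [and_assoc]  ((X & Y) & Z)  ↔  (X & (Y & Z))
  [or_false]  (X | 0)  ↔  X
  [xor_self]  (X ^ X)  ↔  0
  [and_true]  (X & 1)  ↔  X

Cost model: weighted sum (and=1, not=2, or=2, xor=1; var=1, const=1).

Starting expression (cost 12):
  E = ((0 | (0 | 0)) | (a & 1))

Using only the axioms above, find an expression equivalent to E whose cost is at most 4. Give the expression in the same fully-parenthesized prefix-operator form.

(0 | a)   [cost 4]

1. [or_false →] (0 | 0)  →  0;  E = ((0 | 0) | (a & 1))
2. [and_true →] (a & 1)  →  a;  E = ((0 | 0) | a)
3. [or_false →] (0 | 0)  →  0;  cost 4 ≤ 4, done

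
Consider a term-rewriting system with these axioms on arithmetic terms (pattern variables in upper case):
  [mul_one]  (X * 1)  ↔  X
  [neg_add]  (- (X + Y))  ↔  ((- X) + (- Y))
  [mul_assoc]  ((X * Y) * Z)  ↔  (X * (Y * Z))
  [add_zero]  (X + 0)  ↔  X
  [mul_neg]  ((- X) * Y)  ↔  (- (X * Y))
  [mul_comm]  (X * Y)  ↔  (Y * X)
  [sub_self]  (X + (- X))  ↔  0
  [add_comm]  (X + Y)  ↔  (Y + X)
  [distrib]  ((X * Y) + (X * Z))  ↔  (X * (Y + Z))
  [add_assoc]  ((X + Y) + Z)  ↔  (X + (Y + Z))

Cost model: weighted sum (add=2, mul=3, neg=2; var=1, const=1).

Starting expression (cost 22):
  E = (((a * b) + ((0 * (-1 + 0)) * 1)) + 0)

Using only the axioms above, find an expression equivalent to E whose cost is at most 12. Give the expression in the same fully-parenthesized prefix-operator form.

1. [add_zero →] (-1 + 0)  →  -1;  E = (((a * b) + ((0 * -1) * 1)) + 0)
2. [add_zero →] (((a * b) + ((0 * -1) * 1)) + 0)  →  ((a * b) + ((0 * -1) * 1))
3. [mul_one →] ((0 * -1) * 1)  →  (0 * -1);  cost 12 ≤ 12, done

((a * b) + (0 * -1))   [cost 12]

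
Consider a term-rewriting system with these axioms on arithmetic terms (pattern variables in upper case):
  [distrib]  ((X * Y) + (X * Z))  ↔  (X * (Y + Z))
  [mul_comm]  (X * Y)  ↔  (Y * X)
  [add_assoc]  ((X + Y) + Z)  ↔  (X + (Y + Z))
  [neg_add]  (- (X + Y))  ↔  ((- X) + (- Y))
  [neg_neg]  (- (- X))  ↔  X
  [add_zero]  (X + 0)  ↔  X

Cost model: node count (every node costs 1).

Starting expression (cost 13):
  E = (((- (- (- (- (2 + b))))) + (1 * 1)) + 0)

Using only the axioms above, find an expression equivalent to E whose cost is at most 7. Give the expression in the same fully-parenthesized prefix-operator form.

((2 + b) + (1 * 1))   [cost 7]

step 1: neg_neg (→) rewrites (- (- (- (2 + b)))) into (- (2 + b)), now (((- (- (2 + b))) + (1 * 1)) + 0)
step 2: add_zero (→) rewrites (((- (- (2 + b))) + (1 * 1)) + 0) into ((- (- (2 + b))) + (1 * 1))
step 3: neg_neg (→) rewrites (- (- (2 + b))) into (2 + b), reaching cost 7 (bound 7)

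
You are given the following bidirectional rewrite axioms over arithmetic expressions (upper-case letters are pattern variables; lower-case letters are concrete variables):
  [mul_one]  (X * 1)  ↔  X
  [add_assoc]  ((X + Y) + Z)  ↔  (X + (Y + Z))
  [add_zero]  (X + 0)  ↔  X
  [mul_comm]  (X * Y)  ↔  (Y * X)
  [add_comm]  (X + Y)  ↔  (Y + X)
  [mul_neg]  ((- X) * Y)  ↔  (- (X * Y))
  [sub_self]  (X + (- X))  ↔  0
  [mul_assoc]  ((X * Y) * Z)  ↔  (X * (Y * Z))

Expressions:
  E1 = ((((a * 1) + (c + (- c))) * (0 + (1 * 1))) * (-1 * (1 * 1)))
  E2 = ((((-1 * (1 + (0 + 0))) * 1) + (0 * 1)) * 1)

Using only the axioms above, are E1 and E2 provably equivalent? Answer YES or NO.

Every axiom is a valid identity, so a rewrite proof would force E1 and E2 to agree under every assignment.
At a=0, c=0: E1 = 0 but E2 = -1; they differ, so no derivation exists.

NO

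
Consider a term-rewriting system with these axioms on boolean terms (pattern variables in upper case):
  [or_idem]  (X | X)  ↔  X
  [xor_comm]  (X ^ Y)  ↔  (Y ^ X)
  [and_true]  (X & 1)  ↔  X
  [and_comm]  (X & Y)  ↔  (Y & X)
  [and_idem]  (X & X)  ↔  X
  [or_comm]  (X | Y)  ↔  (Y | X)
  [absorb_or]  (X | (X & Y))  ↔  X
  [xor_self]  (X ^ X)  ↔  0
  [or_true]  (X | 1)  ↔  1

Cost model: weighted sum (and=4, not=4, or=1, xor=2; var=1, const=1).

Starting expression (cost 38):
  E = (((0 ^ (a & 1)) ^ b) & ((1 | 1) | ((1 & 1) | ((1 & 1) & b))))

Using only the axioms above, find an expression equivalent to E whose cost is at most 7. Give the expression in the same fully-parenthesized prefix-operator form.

((0 ^ a) ^ b)   [cost 7]

1. [absorb_or →] ((1 & 1) | ((1 & 1) & b))  →  (1 & 1);  E = (((0 ^ (a & 1)) ^ b) & ((1 | 1) | (1 & 1)))
2. [and_true →] (a & 1)  →  a;  E = (((0 ^ a) ^ b) & ((1 | 1) | (1 & 1)))
3. [and_idem →] (1 & 1)  →  1;  E = (((0 ^ a) ^ b) & ((1 | 1) | 1))
4. [or_idem →] (1 | 1)  →  1;  E = (((0 ^ a) ^ b) & (1 | 1))
5. [or_idem →] (1 | 1)  →  1;  E = (((0 ^ a) ^ b) & 1)
6. [and_true →] (((0 ^ a) ^ b) & 1)  →  ((0 ^ a) ^ b);  cost 7 ≤ 7, done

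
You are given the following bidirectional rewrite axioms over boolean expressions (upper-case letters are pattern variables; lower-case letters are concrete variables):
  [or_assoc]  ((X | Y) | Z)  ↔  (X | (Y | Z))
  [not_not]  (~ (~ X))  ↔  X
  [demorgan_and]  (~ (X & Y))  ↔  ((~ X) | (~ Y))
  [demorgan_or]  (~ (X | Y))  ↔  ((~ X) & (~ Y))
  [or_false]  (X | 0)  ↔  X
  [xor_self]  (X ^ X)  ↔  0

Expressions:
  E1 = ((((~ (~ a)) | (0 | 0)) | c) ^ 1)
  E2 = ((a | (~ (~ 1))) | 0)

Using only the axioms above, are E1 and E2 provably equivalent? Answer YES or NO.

NO

Every axiom is a valid identity, so a rewrite proof would force E1 and E2 to agree under every assignment.
At a=0, c=1: E1 = 0 but E2 = 1; they differ, so no derivation exists.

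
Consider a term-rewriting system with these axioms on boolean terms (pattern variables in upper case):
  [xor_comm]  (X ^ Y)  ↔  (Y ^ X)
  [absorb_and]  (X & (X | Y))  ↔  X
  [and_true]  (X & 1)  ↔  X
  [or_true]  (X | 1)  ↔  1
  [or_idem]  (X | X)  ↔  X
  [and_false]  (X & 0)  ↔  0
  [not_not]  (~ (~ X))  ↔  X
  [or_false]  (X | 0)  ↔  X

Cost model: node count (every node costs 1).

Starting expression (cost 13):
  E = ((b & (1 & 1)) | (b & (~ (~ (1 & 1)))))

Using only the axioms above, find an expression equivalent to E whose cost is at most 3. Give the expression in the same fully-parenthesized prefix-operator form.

(1) (~ (~ (1 & 1)))  =[not_not →]=  (1 & 1)    ⊢ ((b & (1 & 1)) | (b & (1 & 1)))
(2) ((b & (1 & 1)) | (b & (1 & 1)))  =[or_idem →]=  (b & (1 & 1))
(3) (1 & 1)  =[and_true →]=  1    ⊢ cost 3, within 3

(b & 1)   [cost 3]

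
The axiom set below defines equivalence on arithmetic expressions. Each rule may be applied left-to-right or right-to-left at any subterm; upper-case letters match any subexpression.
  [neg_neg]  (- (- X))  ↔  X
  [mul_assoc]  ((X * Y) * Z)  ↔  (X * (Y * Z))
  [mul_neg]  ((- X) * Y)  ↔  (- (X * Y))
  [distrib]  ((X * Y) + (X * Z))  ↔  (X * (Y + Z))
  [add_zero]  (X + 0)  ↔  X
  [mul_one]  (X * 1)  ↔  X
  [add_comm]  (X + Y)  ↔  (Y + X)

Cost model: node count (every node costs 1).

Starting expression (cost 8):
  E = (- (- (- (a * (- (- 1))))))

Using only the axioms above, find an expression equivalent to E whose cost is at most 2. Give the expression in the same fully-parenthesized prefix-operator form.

(- a)   [cost 2]

1. [neg_neg →] (- (- 1))  →  1;  E = (- (- (- (a * 1))))
2. [neg_neg →] (- (- (- (a * 1))))  →  (- (a * 1))
3. [mul_one →] (a * 1)  →  a;  cost 2 ≤ 2, done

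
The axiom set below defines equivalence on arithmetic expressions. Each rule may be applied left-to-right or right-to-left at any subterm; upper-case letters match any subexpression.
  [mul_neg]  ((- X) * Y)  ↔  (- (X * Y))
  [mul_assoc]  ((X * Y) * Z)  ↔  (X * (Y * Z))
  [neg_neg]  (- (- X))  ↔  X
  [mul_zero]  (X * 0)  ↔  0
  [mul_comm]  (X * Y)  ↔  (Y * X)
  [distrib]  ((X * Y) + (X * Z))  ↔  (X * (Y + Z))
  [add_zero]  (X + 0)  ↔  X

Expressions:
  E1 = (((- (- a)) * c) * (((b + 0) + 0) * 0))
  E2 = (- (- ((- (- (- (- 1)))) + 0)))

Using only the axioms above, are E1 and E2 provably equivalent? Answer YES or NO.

The axioms are sound identities: if E1 ↔* E2 then E1 and E2 evaluate identically under any assignment.
Under a=0, b=0, c=0: E1 evaluates to 0, E2 to 1. Distinct ⇒ no rewrite sequence connects them.

NO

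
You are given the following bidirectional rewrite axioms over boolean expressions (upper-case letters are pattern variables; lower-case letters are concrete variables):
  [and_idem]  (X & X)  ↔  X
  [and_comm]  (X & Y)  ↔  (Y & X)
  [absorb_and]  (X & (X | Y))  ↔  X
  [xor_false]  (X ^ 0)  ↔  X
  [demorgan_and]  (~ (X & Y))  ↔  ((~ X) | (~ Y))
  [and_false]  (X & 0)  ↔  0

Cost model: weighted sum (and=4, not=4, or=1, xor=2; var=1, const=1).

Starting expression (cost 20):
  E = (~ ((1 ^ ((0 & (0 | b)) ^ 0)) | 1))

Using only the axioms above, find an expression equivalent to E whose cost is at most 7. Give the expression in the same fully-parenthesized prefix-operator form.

(~ (1 | 1))   [cost 7]

1. [absorb_and →] (0 & (0 | b))  →  0;  E = (~ ((1 ^ (0 ^ 0)) | 1))
2. [xor_false →] (0 ^ 0)  →  0;  E = (~ ((1 ^ 0) | 1))
3. [xor_false →] (1 ^ 0)  →  1;  cost 7 ≤ 7, done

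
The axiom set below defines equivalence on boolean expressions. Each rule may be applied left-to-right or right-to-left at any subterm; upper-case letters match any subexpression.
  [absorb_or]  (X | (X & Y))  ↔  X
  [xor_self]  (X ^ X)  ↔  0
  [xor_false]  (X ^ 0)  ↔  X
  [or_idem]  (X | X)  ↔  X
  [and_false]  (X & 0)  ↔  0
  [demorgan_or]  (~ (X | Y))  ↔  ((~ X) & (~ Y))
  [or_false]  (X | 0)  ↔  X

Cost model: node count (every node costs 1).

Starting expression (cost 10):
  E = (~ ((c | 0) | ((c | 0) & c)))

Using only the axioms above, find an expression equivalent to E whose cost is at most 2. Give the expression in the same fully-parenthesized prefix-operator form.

(~ c)   [cost 2]

(1) (c | 0)  =[or_false →]=  c    ⊢ (~ (c | ((c | 0) & c)))
(2) (c | 0)  =[or_false →]=  c    ⊢ (~ (c | (c & c)))
(3) (c | (c & c))  =[absorb_or →]=  c    ⊢ cost 2, within 2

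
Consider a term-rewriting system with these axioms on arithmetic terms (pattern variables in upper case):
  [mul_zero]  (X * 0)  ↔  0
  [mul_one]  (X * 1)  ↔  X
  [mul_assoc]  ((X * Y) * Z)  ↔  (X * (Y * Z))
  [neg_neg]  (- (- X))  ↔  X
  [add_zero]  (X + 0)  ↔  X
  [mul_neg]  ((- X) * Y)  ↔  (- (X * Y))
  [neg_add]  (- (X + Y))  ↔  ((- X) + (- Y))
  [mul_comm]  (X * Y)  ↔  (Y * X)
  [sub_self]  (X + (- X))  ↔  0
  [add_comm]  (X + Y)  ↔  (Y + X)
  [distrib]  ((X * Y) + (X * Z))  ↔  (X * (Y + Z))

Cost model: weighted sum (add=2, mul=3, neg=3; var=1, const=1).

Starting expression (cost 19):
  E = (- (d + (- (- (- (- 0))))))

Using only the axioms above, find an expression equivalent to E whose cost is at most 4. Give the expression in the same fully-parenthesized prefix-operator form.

(- d)   [cost 4]

(1) (- (- 0))  =[neg_neg →]=  0    ⊢ (- (d + (- (- 0))))
(2) (- (- 0))  =[neg_neg →]=  0    ⊢ (- (d + 0))
(3) (d + 0)  =[add_zero →]=  d    ⊢ cost 4, within 4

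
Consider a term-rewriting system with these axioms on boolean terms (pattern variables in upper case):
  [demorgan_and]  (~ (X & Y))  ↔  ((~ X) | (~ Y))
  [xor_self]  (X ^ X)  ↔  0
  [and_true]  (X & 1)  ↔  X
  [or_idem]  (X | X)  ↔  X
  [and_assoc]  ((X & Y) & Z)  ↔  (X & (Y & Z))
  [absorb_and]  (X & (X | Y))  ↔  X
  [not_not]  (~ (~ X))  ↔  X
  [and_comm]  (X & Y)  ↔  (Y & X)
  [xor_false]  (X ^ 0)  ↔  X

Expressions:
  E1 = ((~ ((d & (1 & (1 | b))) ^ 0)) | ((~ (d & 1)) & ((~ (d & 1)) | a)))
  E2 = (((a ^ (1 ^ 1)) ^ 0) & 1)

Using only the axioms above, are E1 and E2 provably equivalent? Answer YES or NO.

NO

Every axiom is a valid identity, so a rewrite proof would force E1 and E2 to agree under every assignment.
At a=0, b=0, d=0: E1 = 1 but E2 = 0; they differ, so no derivation exists.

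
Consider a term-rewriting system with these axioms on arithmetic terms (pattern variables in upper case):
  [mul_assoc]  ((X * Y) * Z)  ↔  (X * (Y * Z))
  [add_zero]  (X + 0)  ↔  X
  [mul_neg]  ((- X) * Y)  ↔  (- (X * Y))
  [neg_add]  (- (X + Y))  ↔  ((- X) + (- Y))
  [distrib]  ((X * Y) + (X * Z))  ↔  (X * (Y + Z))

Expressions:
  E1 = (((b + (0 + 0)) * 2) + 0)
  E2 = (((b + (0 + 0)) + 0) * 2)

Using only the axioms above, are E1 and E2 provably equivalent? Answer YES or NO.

YES

(1) (((b + (0 + 0)) * 2) + 0)  =[add_zero →]=  ((b + (0 + 0)) * 2)
(2) (0 + 0)  =[add_zero →]=  0    ⊢ ((b + 0) * 2)
(3) (b + 0)  =[add_zero ←]=  ((b + 0) + 0)    ⊢ (((b + 0) + 0) * 2)
(4) 0  =[add_zero ←]=  (0 + 0)    ⊢ E2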